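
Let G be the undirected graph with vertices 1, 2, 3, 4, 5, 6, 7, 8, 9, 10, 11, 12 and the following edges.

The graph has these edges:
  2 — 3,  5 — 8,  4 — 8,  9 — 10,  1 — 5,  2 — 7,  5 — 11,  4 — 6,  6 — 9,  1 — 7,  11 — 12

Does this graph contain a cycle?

DFS, tracking each vertex's parent; an edge to a visited non-parent vertex closes a cycle.
Start from 1:
visit 1 (parent –)
  visit 7 (parent 1)
    7–1: parent, skip
    visit 2 (parent 7)
      2–7: parent, skip
      visit 3 (parent 2)
        3–2: parent, skip
  visit 5 (parent 1)
    5–1: parent, skip
    visit 8 (parent 5)
      8–5: parent, skip
      visit 4 (parent 8)
        visit 6 (parent 4)
          visit 9 (parent 6)
            9–6: parent, skip
            visit 10 (parent 9)
              10–9: parent, skip
          6–4: parent, skip
        4–8: parent, skip
    visit 11 (parent 5)
      visit 12 (parent 11)
        12–11: parent, skip
      11–5: parent, skip
No non-parent visited neighbor found — the graph is a forest.

No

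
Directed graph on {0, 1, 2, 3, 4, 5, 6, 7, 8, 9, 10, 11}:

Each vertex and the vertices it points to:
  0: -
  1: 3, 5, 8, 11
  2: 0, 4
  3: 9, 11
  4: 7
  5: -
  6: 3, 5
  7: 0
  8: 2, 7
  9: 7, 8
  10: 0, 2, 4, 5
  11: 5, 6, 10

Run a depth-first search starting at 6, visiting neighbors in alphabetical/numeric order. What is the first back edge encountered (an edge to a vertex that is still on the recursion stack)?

DFS from 6 (visiting neighbors in alphabetical/numeric order); mark gray on enter, black on exit:
6 gray
  3 gray
    9 gray
      7 gray
        0 gray
        0 black
      7 black
      8 gray
        2 gray
          2→0: 0 black — skip
          4 gray
            4→7: 7 black — skip
          4 black
        2 black
        8→7: 7 black — skip
      8 black
    9 black
    11 gray
      5 gray
      5 black
      11→6: 6 is gray → back edge
First back edge: 11 → 6.

11->6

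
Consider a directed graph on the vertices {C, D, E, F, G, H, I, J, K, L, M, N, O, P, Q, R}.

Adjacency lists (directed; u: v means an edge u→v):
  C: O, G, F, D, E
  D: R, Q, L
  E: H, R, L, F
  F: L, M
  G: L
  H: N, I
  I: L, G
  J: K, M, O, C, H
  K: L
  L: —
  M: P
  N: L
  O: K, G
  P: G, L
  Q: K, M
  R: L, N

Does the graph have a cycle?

DFS with white/gray/black marking, starting from G:
G gray
  L gray
  L black
G black
C gray
  O gray
    K gray
      K→L: L black — skip
    K black
    O→G: G black — skip
  O black
  C→G: G black — skip
  F gray
    F→L: L black — skip
    M gray
      P gray
        P→G: G black — skip
        P→L: L black — skip
      P black
    M black
  F black
  D gray
    R gray
      R→L: L black — skip
      N gray
        N→L: L black — skip
      N black
    R black
    Q gray
      Q→K: K black — skip
      Q→M: M black — skip
    Q black
    D→L: L black — skip
  D black
  E gray
    H gray
      H→N: N black — skip
      I gray
        I→L: L black — skip
        I→G: G black — skip
      I black
    H black
    E→R: R black — skip
    E→L: L black — skip
    E→F: F black — skip
  E black
C black
J gray
  J→K: K black — skip
  J→M: M black — skip
  J→O: O black — skip
  J→C: C black — skip
  J→H: H black — skip
J black
Every edge goes to a white or black vertex — no back edge, so the graph is acyclic.

No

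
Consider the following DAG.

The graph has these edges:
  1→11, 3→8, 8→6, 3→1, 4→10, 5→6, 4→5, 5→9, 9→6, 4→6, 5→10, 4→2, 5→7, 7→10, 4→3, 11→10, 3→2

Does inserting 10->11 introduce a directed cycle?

Adding 10→11 creates a cycle iff 11 can already reach 10.
Path from 11: 11 → 10.
So 11 → … → 10 → 11 is a cycle.

Yes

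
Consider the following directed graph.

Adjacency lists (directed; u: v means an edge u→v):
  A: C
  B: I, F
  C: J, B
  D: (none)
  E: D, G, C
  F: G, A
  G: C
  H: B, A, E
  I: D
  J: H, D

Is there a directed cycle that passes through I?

I lies on a cycle iff there is a path from I back to itself.
Exploring from I, it never reaches itself; equivalently, its strongly connected component is a singleton.

No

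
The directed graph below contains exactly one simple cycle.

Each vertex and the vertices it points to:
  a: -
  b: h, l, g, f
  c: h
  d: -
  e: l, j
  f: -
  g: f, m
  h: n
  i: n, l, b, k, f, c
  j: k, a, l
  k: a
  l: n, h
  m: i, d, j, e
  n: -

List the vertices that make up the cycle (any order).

DFS with gray/black marking from m:
m gray
  i gray
    n gray
    n black
    l gray
      l→n: n black — skip
      h gray
        h→n: n black — skip
      h black
    l black
    b gray
      b→h: h black — skip
      b→l: l black — skip
      g gray
        f gray
        f black
        g→m: m is gray → back edge
Back edge closes the cycle m → i → b → g → m; its vertices are {b, g, i, m}.

b, g, i, m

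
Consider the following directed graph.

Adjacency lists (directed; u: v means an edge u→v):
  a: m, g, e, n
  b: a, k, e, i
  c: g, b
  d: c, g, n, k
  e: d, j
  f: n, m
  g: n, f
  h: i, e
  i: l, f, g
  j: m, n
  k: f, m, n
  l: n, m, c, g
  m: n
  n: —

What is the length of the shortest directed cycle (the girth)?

4

For each vertex v, BFS finds the shortest path from v back to v.
The shortest such closed walk is e → d → c → b → e, length 4.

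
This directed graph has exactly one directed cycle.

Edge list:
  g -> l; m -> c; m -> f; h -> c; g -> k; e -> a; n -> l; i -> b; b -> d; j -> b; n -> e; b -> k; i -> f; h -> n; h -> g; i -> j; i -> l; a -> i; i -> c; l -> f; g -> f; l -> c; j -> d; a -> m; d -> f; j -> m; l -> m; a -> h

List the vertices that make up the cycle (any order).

DFS with gray/black marking from a:
a gray
  h gray
    c gray
    c black
    g gray
      l gray
        f gray
        f black
        m gray
          m→f: f black — skip
          m→c: c black — skip
        m black
        l→c: c black — skip
      l black
      k gray
      k black
      g→f: f black — skip
    g black
    n gray
      e gray
        e→a: a is gray → back edge
Back edge closes the cycle a → h → n → e → a; its vertices are {a, e, h, n}.

a, e, h, n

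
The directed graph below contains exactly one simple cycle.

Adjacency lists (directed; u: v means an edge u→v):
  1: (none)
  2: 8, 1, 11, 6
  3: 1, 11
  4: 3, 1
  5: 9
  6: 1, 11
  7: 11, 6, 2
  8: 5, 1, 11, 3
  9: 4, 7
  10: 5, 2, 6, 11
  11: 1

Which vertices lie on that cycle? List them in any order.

DFS with gray/black marking from 5:
5 gray
  9 gray
    4 gray
      3 gray
        1 gray
        1 black
        11 gray
          11→1: 1 black — skip
        11 black
      3 black
      4→1: 1 black — skip
    4 black
    7 gray
      7→11: 11 black — skip
      6 gray
        6→1: 1 black — skip
        6→11: 11 black — skip
      6 black
      2 gray
        8 gray
          8→5: 5 is gray → back edge
Back edge closes the cycle 5 → 9 → 7 → 2 → 8 → 5; its vertices are {2, 5, 7, 8, 9}.

2, 5, 7, 8, 9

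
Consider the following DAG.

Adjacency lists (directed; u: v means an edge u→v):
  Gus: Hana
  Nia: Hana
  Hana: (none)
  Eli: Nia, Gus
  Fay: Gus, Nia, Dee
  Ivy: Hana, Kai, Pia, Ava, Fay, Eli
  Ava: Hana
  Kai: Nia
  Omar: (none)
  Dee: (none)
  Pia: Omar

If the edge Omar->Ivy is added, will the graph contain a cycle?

Adding Omar→Ivy creates a cycle iff Ivy can already reach Omar.
Path from Ivy: Ivy → Pia → Omar.
So Ivy → … → Omar → Ivy is a cycle.

Yes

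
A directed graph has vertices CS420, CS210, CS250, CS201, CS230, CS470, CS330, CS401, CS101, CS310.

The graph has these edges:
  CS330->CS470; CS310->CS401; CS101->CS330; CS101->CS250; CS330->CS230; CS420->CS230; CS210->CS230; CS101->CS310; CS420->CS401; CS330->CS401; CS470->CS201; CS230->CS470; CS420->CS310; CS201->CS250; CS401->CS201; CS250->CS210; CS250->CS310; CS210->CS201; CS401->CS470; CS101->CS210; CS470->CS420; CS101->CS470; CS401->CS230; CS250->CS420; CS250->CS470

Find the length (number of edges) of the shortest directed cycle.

3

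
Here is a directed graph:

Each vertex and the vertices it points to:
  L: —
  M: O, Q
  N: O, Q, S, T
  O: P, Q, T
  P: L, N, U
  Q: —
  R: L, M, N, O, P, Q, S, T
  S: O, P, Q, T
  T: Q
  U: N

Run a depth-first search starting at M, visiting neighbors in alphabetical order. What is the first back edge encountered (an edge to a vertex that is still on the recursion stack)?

DFS from M (visiting neighbors in alphabetical order); mark gray on enter, black on exit:
M gray
  O gray
    P gray
      L gray
      L black
      N gray
        N→O: O is gray → back edge
First back edge: N → O.

N→O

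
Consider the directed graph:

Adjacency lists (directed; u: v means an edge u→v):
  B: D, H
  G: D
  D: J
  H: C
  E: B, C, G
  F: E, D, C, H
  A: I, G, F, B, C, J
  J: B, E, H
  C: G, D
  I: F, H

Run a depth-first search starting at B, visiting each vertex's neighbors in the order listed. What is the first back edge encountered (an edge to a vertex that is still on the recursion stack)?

J->B

DFS from B (visiting each vertex's neighbors in the order listed); mark gray on enter, black on exit:
B gray
  D gray
    J gray
      J→B: B is gray → back edge
First back edge: J → B.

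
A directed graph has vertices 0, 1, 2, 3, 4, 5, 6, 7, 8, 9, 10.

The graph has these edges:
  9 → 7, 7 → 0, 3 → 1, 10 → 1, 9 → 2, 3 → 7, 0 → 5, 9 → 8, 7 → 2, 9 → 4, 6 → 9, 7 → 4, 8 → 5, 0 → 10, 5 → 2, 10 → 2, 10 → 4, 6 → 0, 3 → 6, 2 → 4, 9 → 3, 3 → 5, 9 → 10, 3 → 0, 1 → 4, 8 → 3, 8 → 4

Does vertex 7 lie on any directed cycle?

No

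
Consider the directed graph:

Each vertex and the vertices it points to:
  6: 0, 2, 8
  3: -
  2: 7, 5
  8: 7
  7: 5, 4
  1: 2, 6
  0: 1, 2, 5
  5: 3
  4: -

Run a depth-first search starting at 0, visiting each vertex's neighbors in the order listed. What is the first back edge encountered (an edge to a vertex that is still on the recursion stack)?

DFS from 0 (visiting each vertex's neighbors in the order listed); mark gray on enter, black on exit:
0 gray
  1 gray
    2 gray
      7 gray
        5 gray
          3 gray
          3 black
        5 black
        4 gray
        4 black
      7 black
      2→5: 5 black — skip
    2 black
    6 gray
      6→0: 0 is gray → back edge
First back edge: 6 → 0.

6->0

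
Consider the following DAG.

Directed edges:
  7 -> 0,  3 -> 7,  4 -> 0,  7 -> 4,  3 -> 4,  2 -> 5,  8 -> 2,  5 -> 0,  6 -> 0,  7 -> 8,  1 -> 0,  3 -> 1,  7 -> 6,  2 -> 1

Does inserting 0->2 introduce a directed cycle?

Yes

Adding 0→2 creates a cycle iff 2 can already reach 0.
Path from 2: 2 → 5 → 0.
So 2 → … → 0 → 2 is a cycle.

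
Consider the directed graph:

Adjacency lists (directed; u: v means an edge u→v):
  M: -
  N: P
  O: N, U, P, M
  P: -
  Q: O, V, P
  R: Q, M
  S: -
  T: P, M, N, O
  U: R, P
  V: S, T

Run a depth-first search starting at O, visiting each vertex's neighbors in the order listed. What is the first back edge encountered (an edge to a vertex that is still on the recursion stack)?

DFS from O (visiting each vertex's neighbors in the order listed); mark gray on enter, black on exit:
O gray
  N gray
    P gray
    P black
  N black
  U gray
    R gray
      Q gray
        Q→O: O is gray → back edge
First back edge: Q → O.

Q->O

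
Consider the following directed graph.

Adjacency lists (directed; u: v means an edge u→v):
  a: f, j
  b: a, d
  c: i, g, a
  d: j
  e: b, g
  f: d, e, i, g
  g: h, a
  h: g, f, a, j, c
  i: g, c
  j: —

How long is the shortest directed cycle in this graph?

For each vertex v, BFS finds the shortest path from v back to v.
The shortest such closed walk is h → g → h, length 2.

2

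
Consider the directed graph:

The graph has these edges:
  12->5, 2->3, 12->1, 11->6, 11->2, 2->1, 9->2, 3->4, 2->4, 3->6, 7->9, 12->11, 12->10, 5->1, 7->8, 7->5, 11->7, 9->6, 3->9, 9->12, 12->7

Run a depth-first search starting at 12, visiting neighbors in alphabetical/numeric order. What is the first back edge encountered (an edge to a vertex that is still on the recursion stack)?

3→9

DFS from 12 (visiting neighbors in alphabetical/numeric order); mark gray on enter, black on exit:
12 gray
  1 gray
  1 black
  5 gray
    5→1: 1 black — skip
  5 black
  7 gray
    7→5: 5 black — skip
    8 gray
    8 black
    9 gray
      2 gray
        2→1: 1 black — skip
        3 gray
          4 gray
          4 black
          6 gray
          6 black
          3→9: 9 is gray → back edge
First back edge: 3 → 9.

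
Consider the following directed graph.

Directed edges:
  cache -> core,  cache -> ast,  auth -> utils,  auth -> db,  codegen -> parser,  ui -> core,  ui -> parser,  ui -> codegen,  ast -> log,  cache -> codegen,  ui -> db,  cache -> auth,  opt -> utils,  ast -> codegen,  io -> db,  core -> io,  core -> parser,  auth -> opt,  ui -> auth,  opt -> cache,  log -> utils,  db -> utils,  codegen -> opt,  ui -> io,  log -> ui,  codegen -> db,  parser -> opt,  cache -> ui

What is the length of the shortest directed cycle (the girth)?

3

For each vertex v, BFS finds the shortest path from v back to v.
The shortest such closed walk is cache → auth → opt → cache, length 3.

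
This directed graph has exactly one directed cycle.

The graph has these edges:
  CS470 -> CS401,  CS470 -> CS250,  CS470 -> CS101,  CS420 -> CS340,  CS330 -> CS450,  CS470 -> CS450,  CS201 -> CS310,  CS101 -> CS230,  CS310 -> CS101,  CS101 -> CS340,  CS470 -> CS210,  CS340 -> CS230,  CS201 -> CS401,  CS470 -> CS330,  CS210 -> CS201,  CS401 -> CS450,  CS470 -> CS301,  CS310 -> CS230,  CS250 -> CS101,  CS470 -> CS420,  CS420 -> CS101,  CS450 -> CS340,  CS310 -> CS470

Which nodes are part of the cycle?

DFS with gray/black marking from CS470:
CS470 gray
  CS250 gray
    CS101 gray
      CS230 gray
      CS230 black
      CS340 gray
        CS340→CS230: CS230 black — skip
      CS340 black
    CS101 black
  CS250 black
  CS470→CS101: CS101 black — skip
  CS330 gray
    CS450 gray
      CS450→CS340: CS340 black — skip
    CS450 black
  CS330 black
  CS301 gray
  CS301 black
  CS420 gray
    CS420→CS101: CS101 black — skip
    CS420→CS340: CS340 black — skip
  CS420 black
  CS470→CS450: CS450 black — skip
  CS210 gray
    CS201 gray
      CS401 gray
        CS401→CS450: CS450 black — skip
      CS401 black
      CS310 gray
        CS310→CS101: CS101 black — skip
        CS310→CS470: CS470 is gray → back edge
Back edge closes the cycle CS470 → CS210 → CS201 → CS310 → CS470; its vertices are {CS201, CS210, CS310, CS470}.

CS201, CS210, CS310, CS470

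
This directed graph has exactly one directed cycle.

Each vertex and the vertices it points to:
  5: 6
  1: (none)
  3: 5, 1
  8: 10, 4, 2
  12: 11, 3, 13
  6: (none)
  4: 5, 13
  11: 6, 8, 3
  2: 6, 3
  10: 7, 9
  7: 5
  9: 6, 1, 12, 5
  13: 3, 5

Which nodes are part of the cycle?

8, 9, 10, 11, 12

DFS with gray/black marking from 12:
12 gray
  11 gray
    6 gray
    6 black
    8 gray
      10 gray
        7 gray
          5 gray
            5→6: 6 black — skip
          5 black
        7 black
        9 gray
          9→6: 6 black — skip
          1 gray
          1 black
          9→12: 12 is gray → back edge
Back edge closes the cycle 12 → 11 → 8 → 10 → 9 → 12; its vertices are {8, 9, 10, 11, 12}.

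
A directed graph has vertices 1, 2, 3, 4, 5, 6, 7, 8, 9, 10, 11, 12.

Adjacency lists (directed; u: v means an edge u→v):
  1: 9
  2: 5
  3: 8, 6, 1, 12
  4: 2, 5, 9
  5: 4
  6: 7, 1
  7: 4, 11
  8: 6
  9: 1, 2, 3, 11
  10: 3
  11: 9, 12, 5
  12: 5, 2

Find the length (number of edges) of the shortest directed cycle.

2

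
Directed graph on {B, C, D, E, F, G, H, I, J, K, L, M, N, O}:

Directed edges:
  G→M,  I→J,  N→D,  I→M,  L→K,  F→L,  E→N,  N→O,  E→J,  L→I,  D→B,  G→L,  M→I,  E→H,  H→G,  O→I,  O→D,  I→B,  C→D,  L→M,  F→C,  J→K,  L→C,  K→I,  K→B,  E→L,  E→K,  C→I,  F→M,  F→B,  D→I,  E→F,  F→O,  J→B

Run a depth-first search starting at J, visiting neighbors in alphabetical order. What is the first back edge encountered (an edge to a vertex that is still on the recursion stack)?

DFS from J (visiting neighbors in alphabetical order); mark gray on enter, black on exit:
J gray
  B gray
  B black
  K gray
    K→B: B black — skip
    I gray
      I→B: B black — skip
      I→J: J is gray → back edge
First back edge: I → J.

I->J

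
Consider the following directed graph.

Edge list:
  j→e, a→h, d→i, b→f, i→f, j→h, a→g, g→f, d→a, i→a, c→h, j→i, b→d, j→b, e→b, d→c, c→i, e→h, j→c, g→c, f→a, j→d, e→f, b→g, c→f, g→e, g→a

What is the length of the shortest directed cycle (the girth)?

2

For each vertex v, BFS finds the shortest path from v back to v.
The shortest such closed walk is g → a → g, length 2.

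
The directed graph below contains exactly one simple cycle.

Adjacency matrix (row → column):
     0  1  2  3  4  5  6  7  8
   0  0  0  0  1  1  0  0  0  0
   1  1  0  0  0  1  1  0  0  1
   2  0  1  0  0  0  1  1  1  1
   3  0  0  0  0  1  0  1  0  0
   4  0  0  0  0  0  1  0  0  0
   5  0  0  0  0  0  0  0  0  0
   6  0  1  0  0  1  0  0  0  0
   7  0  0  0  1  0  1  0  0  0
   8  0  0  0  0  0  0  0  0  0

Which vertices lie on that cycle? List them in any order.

DFS with gray/black marking from 1:
1 gray
  8 gray
  8 black
  4 gray
    5 gray
    5 black
  4 black
  0 gray
    0→4: 4 black — skip
    3 gray
      3→4: 4 black — skip
      6 gray
        6→1: 1 is gray → back edge
Back edge closes the cycle 1 → 0 → 3 → 6 → 1; its vertices are {0, 1, 3, 6}.

0, 1, 3, 6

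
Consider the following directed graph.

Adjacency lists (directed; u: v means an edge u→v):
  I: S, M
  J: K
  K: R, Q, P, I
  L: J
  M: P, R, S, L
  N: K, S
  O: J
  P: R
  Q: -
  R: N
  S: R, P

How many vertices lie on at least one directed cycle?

A vertex is on a directed cycle iff it belongs to a strongly connected component of size ≥ 2 (or has a self-loop).
The vertices on cycles are {I, J, K, L, M, N, P, R, S} — 9 in total.

9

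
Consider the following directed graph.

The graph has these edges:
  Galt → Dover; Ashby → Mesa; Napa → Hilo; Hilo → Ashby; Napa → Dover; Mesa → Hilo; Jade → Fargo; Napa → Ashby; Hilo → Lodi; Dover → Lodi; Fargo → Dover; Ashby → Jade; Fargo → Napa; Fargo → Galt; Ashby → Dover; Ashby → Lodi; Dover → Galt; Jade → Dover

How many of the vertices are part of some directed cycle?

8

A vertex is on a directed cycle iff it belongs to a strongly connected component of size ≥ 2 (or has a self-loop).
The vertices on cycles are {Galt, Hilo, Jade, Mesa, Napa, Ashby, Dover, Fargo} — 8 in total.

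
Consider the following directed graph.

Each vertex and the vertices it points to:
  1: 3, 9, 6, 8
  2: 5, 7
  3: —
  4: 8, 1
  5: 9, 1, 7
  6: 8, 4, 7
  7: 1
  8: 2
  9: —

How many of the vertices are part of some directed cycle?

A vertex is on a directed cycle iff it belongs to a strongly connected component of size ≥ 2 (or has a self-loop).
The vertices on cycles are {1, 2, 4, 5, 6, 7, 8} — 7 in total.

7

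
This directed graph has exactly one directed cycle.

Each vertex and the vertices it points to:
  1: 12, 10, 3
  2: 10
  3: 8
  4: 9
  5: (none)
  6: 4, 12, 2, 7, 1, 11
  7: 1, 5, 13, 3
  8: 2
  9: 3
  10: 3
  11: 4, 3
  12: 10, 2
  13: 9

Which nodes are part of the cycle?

DFS with gray/black marking from 10:
10 gray
  3 gray
    8 gray
      2 gray
        2→10: 10 is gray → back edge
Back edge closes the cycle 10 → 3 → 8 → 2 → 10; its vertices are {2, 3, 8, 10}.

2, 3, 8, 10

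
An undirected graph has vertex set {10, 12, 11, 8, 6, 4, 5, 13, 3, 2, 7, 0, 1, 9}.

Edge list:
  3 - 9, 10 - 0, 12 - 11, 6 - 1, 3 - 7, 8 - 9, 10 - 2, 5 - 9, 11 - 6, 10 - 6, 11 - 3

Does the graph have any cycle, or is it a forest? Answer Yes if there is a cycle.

DFS, tracking each vertex's parent; an edge to a visited non-parent vertex closes a cycle.
Start from 13:
visit 13 (parent –)
visit 10 (parent –)
  visit 2 (parent 10)
    2–10: parent, skip
  visit 0 (parent 10)
    0–10: parent, skip
  visit 6 (parent 10)
    visit 1 (parent 6)
      1–6: parent, skip
    visit 11 (parent 6)
      visit 3 (parent 11)
        visit 9 (parent 3)
          visit 5 (parent 9)
            5–9: parent, skip
          9–3: parent, skip
          visit 8 (parent 9)
            8–9: parent, skip
        visit 7 (parent 3)
          7–3: parent, skip
        3–11: parent, skip
      11–6: parent, skip
      visit 12 (parent 11)
        12–11: parent, skip
    6–10: parent, skip
visit 4 (parent –)
No non-parent visited neighbor found — the graph is a forest.

No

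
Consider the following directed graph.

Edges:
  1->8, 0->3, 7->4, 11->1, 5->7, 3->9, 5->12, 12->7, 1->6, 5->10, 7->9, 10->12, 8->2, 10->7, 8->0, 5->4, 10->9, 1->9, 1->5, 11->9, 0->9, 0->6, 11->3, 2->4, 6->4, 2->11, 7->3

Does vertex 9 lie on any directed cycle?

No

9 lies on a cycle iff there is a path from 9 back to itself.
Exploring from 9, it never reaches itself; equivalently, its strongly connected component is a singleton.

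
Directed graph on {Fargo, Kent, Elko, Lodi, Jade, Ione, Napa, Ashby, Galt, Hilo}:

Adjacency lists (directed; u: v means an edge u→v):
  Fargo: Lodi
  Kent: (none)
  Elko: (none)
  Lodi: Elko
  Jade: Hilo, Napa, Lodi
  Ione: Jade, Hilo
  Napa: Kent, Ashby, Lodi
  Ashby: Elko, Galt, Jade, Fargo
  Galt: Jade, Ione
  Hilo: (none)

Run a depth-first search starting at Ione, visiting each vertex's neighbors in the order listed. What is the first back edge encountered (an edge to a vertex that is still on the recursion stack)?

Galt→Jade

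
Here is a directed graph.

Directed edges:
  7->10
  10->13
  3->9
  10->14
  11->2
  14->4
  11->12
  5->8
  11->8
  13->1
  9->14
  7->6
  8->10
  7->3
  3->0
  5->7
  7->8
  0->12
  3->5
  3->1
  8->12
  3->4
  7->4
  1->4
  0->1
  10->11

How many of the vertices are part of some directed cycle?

6

A vertex is on a directed cycle iff it belongs to a strongly connected component of size ≥ 2 (or has a self-loop).
The vertices on cycles are {3, 5, 7, 8, 10, 11} — 6 in total.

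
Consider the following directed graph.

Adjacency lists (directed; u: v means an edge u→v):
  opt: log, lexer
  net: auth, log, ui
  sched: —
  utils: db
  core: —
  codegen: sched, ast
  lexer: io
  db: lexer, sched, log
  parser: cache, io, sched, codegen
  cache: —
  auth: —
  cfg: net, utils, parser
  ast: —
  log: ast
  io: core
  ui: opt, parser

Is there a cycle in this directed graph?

No

DFS with white/gray/black marking, starting from ui:
ui gray
  opt gray
    log gray
      ast gray
      ast black
    log black
    lexer gray
      io gray
        core gray
        core black
      io black
    lexer black
  opt black
  parser gray
    cache gray
    cache black
    parser→io: io black — skip
    sched gray
    sched black
    codegen gray
      codegen→sched: sched black — skip
      codegen→ast: ast black — skip
    codegen black
  parser black
ui black
net gray
  auth gray
  auth black
  net→log: log black — skip
  net→ui: ui black — skip
net black
utils gray
  db gray
    db→lexer: lexer black — skip
    db→sched: sched black — skip
    db→log: log black — skip
  db black
utils black
cfg gray
  cfg→net: net black — skip
  cfg→utils: utils black — skip
  cfg→parser: parser black — skip
cfg black
Every edge goes to a white or black vertex — no back edge, so the graph is acyclic.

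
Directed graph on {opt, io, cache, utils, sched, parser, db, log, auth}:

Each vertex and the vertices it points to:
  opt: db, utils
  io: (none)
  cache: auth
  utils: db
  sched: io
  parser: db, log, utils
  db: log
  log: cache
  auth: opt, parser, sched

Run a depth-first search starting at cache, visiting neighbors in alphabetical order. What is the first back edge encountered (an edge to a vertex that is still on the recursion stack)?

log->cache

DFS from cache (visiting neighbors in alphabetical order); mark gray on enter, black on exit:
cache gray
  auth gray
    opt gray
      db gray
        log gray
          log→cache: cache is gray → back edge
First back edge: log → cache.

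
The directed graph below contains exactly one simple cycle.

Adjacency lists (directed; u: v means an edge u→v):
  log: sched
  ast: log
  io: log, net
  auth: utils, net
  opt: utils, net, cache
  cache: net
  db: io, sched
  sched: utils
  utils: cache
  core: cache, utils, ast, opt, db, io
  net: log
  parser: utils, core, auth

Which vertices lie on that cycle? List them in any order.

log, net, cache, sched, utils

DFS with gray/black marking from sched:
sched gray
  utils gray
    cache gray
      net gray
        log gray
          log→sched: sched is gray → back edge
Back edge closes the cycle sched → utils → cache → net → log → sched; its vertices are {log, net, cache, sched, utils}.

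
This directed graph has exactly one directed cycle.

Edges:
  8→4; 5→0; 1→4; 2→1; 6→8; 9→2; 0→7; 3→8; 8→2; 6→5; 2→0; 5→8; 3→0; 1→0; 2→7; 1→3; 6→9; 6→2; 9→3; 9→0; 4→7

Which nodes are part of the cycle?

1, 2, 3, 8

DFS with gray/black marking from 8:
8 gray
  2 gray
    0 gray
      7 gray
      7 black
    0 black
    1 gray
      3 gray
        3→8: 8 is gray → back edge
Back edge closes the cycle 8 → 2 → 1 → 3 → 8; its vertices are {1, 2, 3, 8}.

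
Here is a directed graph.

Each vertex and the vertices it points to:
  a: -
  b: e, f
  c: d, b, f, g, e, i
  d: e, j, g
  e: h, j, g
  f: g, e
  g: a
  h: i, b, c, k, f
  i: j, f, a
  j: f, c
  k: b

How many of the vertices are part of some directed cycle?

A vertex is on a directed cycle iff it belongs to a strongly connected component of size ≥ 2 (or has a self-loop).
The vertices on cycles are {b, c, d, e, f, h, i, j, k} — 9 in total.

9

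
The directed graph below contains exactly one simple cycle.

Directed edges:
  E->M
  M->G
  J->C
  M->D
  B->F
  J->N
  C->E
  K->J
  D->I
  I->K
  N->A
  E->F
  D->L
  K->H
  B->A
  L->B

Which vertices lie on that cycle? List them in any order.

DFS with gray/black marking from M:
M gray
  G gray
  G black
  D gray
    I gray
      K gray
        J gray
          C gray
            E gray
              F gray
              F black
              E→M: M is gray → back edge
Back edge closes the cycle M → D → I → K → J → C → E → M; its vertices are {C, D, E, I, J, K, M}.

C, D, E, I, J, K, M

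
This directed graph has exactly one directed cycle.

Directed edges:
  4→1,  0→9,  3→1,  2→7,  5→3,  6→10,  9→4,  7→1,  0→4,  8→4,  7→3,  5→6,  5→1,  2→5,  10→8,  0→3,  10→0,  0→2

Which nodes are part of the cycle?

0, 2, 5, 6, 10

DFS with gray/black marking from 6:
6 gray
  10 gray
    8 gray
      4 gray
        1 gray
        1 black
      4 black
    8 black
    0 gray
      9 gray
        9→4: 4 black — skip
      9 black
      3 gray
        3→1: 1 black — skip
      3 black
      0→4: 4 black — skip
      2 gray
        5 gray
          5→6: 6 is gray → back edge
Back edge closes the cycle 6 → 10 → 0 → 2 → 5 → 6; its vertices are {0, 2, 5, 6, 10}.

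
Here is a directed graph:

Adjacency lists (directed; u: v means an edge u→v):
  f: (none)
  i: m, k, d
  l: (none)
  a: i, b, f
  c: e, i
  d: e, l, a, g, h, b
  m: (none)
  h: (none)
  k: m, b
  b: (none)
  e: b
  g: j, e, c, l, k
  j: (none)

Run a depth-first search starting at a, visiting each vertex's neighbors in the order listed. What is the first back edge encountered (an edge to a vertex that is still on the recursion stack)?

d→a

DFS from a (visiting each vertex's neighbors in the order listed); mark gray on enter, black on exit:
a gray
  i gray
    m gray
    m black
    k gray
      k→m: m black — skip
      b gray
      b black
    k black
    d gray
      e gray
        e→b: b black — skip
      e black
      l gray
      l black
      d→a: a is gray → back edge
First back edge: d → a.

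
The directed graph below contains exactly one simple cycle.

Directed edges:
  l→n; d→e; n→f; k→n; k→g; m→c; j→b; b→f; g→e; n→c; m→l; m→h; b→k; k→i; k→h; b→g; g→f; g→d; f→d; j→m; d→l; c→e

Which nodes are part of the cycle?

d, f, l, n

DFS with gray/black marking from n:
n gray
  f gray
    d gray
      l gray
        l→n: n is gray → back edge
Back edge closes the cycle n → f → d → l → n; its vertices are {d, f, l, n}.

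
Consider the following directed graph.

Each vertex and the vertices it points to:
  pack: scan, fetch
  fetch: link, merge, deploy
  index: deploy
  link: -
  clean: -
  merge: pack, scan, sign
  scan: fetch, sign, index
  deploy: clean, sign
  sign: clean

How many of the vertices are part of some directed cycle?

4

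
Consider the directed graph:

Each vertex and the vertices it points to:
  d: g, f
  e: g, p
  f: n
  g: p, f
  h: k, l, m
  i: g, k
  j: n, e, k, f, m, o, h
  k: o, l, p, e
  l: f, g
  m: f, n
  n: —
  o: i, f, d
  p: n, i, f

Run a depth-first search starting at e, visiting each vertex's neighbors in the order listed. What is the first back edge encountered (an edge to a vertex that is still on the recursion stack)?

i->g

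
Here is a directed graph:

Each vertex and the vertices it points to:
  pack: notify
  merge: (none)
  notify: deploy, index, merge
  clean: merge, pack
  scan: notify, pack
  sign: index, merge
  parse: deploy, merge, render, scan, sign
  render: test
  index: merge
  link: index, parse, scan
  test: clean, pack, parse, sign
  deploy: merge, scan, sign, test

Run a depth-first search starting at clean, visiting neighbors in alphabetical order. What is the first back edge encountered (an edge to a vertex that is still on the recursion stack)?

DFS from clean (visiting neighbors in alphabetical order); mark gray on enter, black on exit:
clean gray
  merge gray
  merge black
  pack gray
    notify gray
      deploy gray
        deploy→merge: merge black — skip
        scan gray
          scan→notify: notify is gray → back edge
First back edge: scan → notify.

scan->notify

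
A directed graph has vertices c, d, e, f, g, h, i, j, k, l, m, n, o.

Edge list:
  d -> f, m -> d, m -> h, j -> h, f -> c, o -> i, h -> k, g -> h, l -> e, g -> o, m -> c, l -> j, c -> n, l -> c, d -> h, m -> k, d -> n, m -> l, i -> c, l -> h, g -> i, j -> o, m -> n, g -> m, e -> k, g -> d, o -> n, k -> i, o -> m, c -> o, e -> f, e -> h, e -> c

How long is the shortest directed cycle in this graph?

3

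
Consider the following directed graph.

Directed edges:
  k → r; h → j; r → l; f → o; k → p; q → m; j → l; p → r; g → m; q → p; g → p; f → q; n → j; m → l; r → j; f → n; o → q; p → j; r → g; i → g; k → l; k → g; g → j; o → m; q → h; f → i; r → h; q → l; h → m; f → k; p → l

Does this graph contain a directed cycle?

Yes

DFS with white/gray/black marking, starting from j:
j gray
  l gray
  l black
j black
h gray
  h→j: j black — skip
  m gray
    m→l: l black — skip
  m black
h black
i gray
  g gray
    g→j: j black — skip
    g→m: m black — skip
    p gray
      r gray
        r→j: j black — skip
        r→h: h black — skip
        r→g: g is gray → back edge
Back edge found, so a cycle exists: g → p → r → g.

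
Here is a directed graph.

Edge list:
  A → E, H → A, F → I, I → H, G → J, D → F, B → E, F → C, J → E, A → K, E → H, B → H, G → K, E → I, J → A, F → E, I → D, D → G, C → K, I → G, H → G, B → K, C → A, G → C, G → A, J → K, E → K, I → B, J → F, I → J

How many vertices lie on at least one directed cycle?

10

A vertex is on a directed cycle iff it belongs to a strongly connected component of size ≥ 2 (or has a self-loop).
The vertices on cycles are {A, B, C, D, E, F, G, H, I, J} — 10 in total.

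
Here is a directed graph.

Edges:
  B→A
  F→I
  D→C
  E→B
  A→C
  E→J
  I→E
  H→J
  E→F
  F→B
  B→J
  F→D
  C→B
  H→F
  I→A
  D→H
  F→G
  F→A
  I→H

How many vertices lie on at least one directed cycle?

8

A vertex is on a directed cycle iff it belongs to a strongly connected component of size ≥ 2 (or has a self-loop).
The vertices on cycles are {A, B, C, D, E, F, H, I} — 8 in total.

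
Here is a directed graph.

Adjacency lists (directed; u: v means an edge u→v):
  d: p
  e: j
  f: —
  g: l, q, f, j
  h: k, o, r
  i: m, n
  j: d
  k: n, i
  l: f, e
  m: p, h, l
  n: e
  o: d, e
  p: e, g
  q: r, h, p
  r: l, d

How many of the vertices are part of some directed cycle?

14

A vertex is on a directed cycle iff it belongs to a strongly connected component of size ≥ 2 (or has a self-loop).
The vertices on cycles are {d, e, g, h, i, j, k, l, m, n, o, p, q, r} — 14 in total.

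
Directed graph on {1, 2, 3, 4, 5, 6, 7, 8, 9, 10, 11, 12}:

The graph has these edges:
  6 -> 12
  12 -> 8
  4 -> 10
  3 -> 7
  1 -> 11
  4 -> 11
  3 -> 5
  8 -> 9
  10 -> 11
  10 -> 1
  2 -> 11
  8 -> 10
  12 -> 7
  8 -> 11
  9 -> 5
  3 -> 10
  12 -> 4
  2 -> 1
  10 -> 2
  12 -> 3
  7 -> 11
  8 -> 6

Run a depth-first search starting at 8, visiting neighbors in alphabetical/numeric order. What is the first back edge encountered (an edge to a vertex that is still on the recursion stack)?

12->8

DFS from 8 (visiting neighbors in alphabetical/numeric order); mark gray on enter, black on exit:
8 gray
  6 gray
    12 gray
      3 gray
        5 gray
        5 black
        7 gray
          11 gray
          11 black
        7 black
        10 gray
          1 gray
            1→11: 11 black — skip
          1 black
          2 gray
            2→1: 1 black — skip
            2→11: 11 black — skip
          2 black
          10→11: 11 black — skip
        10 black
      3 black
      4 gray
        4→10: 10 black — skip
        4→11: 11 black — skip
      4 black
      12→7: 7 black — skip
      12→8: 8 is gray → back edge
First back edge: 12 → 8.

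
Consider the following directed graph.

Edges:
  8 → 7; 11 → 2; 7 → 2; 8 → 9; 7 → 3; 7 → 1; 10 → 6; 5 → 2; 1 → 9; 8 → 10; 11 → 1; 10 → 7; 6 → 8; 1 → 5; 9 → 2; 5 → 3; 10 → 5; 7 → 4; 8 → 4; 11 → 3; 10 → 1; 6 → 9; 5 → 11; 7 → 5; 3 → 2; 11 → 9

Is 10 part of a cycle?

10 is on a cycle iff 10 can reach itself via ≥1 edge.
10 → 6 → 8 → 10 — yes.

Yes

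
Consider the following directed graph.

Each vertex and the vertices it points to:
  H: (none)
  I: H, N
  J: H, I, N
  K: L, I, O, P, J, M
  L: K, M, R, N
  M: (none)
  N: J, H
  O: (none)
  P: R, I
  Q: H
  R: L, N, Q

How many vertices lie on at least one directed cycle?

A vertex is on a directed cycle iff it belongs to a strongly connected component of size ≥ 2 (or has a self-loop).
The vertices on cycles are {I, J, K, L, N, P, R} — 7 in total.

7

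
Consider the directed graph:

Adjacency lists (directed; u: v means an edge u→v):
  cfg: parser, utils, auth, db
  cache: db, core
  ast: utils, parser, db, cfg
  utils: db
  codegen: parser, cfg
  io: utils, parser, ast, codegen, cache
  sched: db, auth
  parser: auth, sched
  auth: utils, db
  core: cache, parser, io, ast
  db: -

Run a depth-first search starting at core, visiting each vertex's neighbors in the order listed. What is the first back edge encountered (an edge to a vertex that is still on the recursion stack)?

cache->core

DFS from core (visiting each vertex's neighbors in the order listed); mark gray on enter, black on exit:
core gray
  cache gray
    db gray
    db black
    cache→core: core is gray → back edge
First back edge: cache → core.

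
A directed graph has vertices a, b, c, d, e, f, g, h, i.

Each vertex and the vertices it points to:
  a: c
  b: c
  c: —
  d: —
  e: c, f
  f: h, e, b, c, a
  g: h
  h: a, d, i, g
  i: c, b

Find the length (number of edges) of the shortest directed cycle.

2

For each vertex v, BFS finds the shortest path from v back to v.
The shortest such closed walk is f → e → f, length 2.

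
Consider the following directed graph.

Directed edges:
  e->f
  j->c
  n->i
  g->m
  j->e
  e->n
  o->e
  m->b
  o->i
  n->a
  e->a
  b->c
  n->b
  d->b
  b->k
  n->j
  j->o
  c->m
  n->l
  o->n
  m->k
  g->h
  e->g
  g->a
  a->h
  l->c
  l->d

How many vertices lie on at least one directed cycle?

7

A vertex is on a directed cycle iff it belongs to a strongly connected component of size ≥ 2 (or has a self-loop).
The vertices on cycles are {b, c, e, j, m, n, o} — 7 in total.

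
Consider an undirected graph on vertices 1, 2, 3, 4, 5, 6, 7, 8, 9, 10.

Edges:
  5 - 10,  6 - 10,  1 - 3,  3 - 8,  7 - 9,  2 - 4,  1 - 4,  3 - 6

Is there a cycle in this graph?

DFS, tracking each vertex's parent; an edge to a visited non-parent vertex closes a cycle.
Start from 3:
visit 3 (parent –)
  visit 6 (parent 3)
    visit 10 (parent 6)
      visit 5 (parent 10)
        5–10: parent, skip
      10–6: parent, skip
    6–3: parent, skip
  visit 8 (parent 3)
    8–3: parent, skip
  visit 1 (parent 3)
    1–3: parent, skip
    visit 4 (parent 1)
      visit 2 (parent 4)
        2–4: parent, skip
      4–1: parent, skip
visit 7 (parent –)
  visit 9 (parent 7)
    9–7: parent, skip
No non-parent visited neighbor found — the graph is a forest.

No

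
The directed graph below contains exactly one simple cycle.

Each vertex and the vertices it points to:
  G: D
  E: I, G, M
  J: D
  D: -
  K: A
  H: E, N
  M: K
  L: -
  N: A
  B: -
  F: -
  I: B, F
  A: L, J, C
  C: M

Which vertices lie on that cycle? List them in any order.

A, C, K, M

DFS with gray/black marking from M:
M gray
  K gray
    A gray
      L gray
      L black
      J gray
        D gray
        D black
      J black
      C gray
        C→M: M is gray → back edge
Back edge closes the cycle M → K → A → C → M; its vertices are {A, C, K, M}.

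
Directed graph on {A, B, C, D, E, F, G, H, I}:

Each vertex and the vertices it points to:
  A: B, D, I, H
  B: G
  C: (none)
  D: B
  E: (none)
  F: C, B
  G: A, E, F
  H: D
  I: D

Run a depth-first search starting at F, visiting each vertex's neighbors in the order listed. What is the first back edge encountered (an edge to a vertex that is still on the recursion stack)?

DFS from F (visiting each vertex's neighbors in the order listed); mark gray on enter, black on exit:
F gray
  C gray
  C black
  B gray
    G gray
      A gray
        A→B: B is gray → back edge
First back edge: A → B.

A→B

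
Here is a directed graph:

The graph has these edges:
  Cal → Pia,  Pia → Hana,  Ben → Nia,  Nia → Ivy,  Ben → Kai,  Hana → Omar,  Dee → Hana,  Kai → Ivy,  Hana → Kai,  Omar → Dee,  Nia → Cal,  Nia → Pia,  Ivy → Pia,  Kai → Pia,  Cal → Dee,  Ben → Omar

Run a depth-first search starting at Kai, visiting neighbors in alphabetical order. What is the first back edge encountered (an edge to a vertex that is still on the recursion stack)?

Hana->Kai

DFS from Kai (visiting neighbors in alphabetical order); mark gray on enter, black on exit:
Kai gray
  Ivy gray
    Pia gray
      Hana gray
        Hana→Kai: Kai is gray → back edge
First back edge: Hana → Kai.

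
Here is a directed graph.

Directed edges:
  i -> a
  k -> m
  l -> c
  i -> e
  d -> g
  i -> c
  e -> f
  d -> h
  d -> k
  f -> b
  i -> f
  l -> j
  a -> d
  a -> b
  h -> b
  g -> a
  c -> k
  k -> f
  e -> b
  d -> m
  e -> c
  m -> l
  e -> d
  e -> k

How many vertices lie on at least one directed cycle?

A vertex is on a directed cycle iff it belongs to a strongly connected component of size ≥ 2 (or has a self-loop).
The vertices on cycles are {a, c, d, g, k, l, m} — 7 in total.

7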